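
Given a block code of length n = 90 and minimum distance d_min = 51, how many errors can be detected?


Detection capability = d_min - 1 = 51 - 1 = 50

50 errors


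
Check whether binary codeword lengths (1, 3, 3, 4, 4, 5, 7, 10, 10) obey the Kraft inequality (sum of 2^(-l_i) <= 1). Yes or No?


Kraft sum = sum(2^(-l_i)) = 0.916, need <= 1. Result: satisfied (a binary prefix-free code with these lengths exists)

Yes


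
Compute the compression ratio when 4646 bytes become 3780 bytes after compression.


Ratio = original / compressed = 4646 / 3780 = 1.2291

1.2291


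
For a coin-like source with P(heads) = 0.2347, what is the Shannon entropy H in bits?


H = -p*log2(p) - (1-p)*log2(1-p). -0.2347*log2(0.2347) = 0.490784; -0.7653*log2(0.7653) = 0.295331. H = 0.490784 + 0.295331 = 0.7861

0.7861 bits


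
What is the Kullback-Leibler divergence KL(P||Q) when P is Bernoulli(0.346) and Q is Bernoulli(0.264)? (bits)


KL = p*log2(p/q) + (1-p)*log2((1-p)/(1-q)) = 0.346*log2(0.346/0.264) + 0.654*log2(0.654/0.736) = 0.0236

0.0236 bits


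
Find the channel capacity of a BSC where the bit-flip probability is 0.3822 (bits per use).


H(p) = -p*log2(p) - (1-p)*log2(1-p) = -0.3822*log2(0.3822) - 0.6178*log2(0.6178) = 0.530341 + 0.429240 = 0.9596. C = 1 - H(p) = 1 - 0.9596 = 0.0404

0.0404 bits


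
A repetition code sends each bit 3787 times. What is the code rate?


Rate = k/n = 1/3787

1/3787


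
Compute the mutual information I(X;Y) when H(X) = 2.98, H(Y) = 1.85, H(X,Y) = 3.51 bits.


I(X;Y) = H(X) + H(Y) - H(X,Y) = 2.98 + 1.85 - 3.51 = 1.32

1.32 bits


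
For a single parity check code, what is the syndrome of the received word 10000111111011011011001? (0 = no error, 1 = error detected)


Syndrome = XOR of all bits = 1 XOR 0 XOR 0 XOR 0 XOR 0 XOR 1 XOR 1 XOR 1 XOR 1 XOR 1 XOR 1 XOR 0 XOR 1 XOR 1 XOR 0 XOR 1 XOR 1 XOR 0 XOR 1 XOR 1 XOR 0 XOR 0 XOR 1 = 0

0


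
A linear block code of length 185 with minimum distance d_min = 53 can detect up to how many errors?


Detection capability = d_min - 1 = 53 - 1 = 52

52 errors


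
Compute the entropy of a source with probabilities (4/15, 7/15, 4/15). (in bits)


H = -sum(p_i * log2(p_i)). Terms: -(4/15)*log2(4/15) = 0.508504; -(7/15)*log2(7/15) = 0.513117; -(4/15)*log2(4/15) = 0.508504. H = 0.508504 + 0.513117 + 0.508504 = 1.5301

1.5301 bits


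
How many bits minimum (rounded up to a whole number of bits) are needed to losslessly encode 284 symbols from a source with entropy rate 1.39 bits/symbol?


Minimum bits >= n * H = 284 * 1.39 = 394.76, rounded up to a whole number of bits = 395

395 bits


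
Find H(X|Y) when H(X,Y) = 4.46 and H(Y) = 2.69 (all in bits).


H(X|Y) = H(X,Y) - H(Y) = 4.46 - 2.69 = 1.77

1.77 bits


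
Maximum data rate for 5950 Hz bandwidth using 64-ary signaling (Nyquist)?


Rate = 2 * B * log2(M) = 2 * 5950 * 6.0 = 71400.0

71400.0 bps


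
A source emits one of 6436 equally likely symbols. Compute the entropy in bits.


H = log2(n) = log2(6436) = 12.6519

12.6519 bits


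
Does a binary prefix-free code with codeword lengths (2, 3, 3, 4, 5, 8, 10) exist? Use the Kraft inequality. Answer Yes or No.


Kraft sum = sum(2^(-l_i)) = 0.5986, need <= 1. Result: satisfied (a binary prefix-free code with these lengths exists)

Yes


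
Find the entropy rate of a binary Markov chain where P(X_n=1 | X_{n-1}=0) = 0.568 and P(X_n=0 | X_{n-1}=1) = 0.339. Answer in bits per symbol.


Stationary distribution: pi_0 = p10/(p01+p10) = 0.3738, pi_1 = 0.6262. Entropy rate H' = pi_0*H(p01) + pi_1*H(p10) = 0.3738*0.9866 + 0.6262*0.9239 = 0.9473

0.9473 bits/symbol


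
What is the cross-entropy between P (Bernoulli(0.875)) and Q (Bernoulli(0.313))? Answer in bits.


H(P,Q) = -p*log2(q) - (1-p)*log2(1-q). -0.875*log2(0.313) = 1.466295; -0.125*log2(0.687) = 0.067702. H(P,Q) = 1.466295 + 0.067702 = 1.534

1.534 bits


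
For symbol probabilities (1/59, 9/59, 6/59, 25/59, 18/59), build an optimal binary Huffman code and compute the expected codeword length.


Huffman construction (repeatedly merge the two least-probable nodes; each merge adds 1 bit to every symbol beneath it): 1/59 + 6/59 = 7/59; 7/59 + 9/59 = 16/59; 16/59 + 18/59 = 34/59; 25/59 + 34/59 = 1. Resulting codeword lengths (in the order the probabilities were given): (4, 3, 4, 1, 2). L_avg = sum(p_i * l_i) = 1/59*4 + 9/59*3 + 6/59*4 + 25/59*1 + 18/59*2 = 116/59 = 1.9661

1.9661 bits


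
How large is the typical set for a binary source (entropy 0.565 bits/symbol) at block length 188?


log2|A_typical| = nH = 188 * 0.565 = 106.22, so |A_typical| ~ 2^106.22 = 9.449e+31

9.449e+31


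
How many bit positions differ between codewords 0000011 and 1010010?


Count differing positions: ^ . ^ . . . ^ = 3 differences

3


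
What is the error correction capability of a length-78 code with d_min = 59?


Correction capability = floor((d-1)/2) = floor((59-1)/2) = 29

29 errors


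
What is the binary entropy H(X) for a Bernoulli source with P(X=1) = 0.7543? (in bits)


H = -p*log2(p) - (1-p)*log2(1-p). -0.7543*log2(0.7543) = 0.306841; -0.2457*log2(0.2457) = 0.497550. H = 0.306841 + 0.497550 = 0.8044

0.8044 bits


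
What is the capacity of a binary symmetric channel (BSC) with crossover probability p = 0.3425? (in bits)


H(p) = -p*log2(p) - (1-p)*log2(1-p) = -0.3425*log2(0.3425) - 0.6575*log2(0.6575) = 0.529445 + 0.397746 = 0.9272. C = 1 - H(p) = 1 - 0.9272 = 0.0728

0.0728 bits


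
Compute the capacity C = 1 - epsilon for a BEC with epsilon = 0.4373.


C = 1 - epsilon = 1 - 0.4373 = 0.5627

0.5627 bits


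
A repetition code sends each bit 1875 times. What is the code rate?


Rate = k/n = 1/1875

1/1875


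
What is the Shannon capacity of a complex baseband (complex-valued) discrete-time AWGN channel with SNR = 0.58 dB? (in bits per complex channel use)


SNR_linear = 10^(0.58/10) = 1.1429; C = log2(1 + SNR_linear) = log2(1 + 1.1429) = 1.0995

1.0995 bits/channel use


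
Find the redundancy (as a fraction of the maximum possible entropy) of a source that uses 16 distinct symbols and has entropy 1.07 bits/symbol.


H_max = log2(K) = log2(16) = 4.0 bits/symbol. Redundancy = 1 - H/H_max = 1 - 1.07/4.0 = 1 - 0.2675 = 0.7325

0.7325


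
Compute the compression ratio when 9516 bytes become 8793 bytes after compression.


Ratio = original / compressed = 9516 / 8793 = 1.0822

1.0822


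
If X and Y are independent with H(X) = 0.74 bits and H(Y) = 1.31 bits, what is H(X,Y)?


For independent variables, H(X,Y) = H(X) + H(Y) = 0.74 + 1.31 = 2.05

2.05 bits


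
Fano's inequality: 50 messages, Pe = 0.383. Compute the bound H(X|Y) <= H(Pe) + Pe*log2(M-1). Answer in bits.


H(Pe) = -Pe*log2(Pe) - (1-Pe)*log2(1-Pe) = -0.383*log2(0.383) - 0.617*log2(0.617) = 0.530296 + 0.429838 = 0.9601. Pe*log2(M-1) = 0.383*log2(49) = 2.150434. Bound = H(Pe) + Pe*log2(M-1) = 0.530296 + 0.429838 + 2.150434 = 3.1106

3.1106 bits


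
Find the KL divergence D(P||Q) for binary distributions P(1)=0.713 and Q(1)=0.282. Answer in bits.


KL = p*log2(p/q) + (1-p)*log2((1-p)/(1-q)) = 0.713*log2(0.713/0.282) + 0.287*log2(0.287/0.718) = 0.5745

0.5745 bits


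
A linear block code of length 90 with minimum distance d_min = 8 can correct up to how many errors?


Correction capability = floor((d-1)/2) = floor((8-1)/2) = 3

3 errors


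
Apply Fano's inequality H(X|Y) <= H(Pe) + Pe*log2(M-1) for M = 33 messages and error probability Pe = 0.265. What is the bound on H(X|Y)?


H(Pe) = -Pe*log2(Pe) - (1-Pe)*log2(1-Pe) = -0.265*log2(0.265) - 0.735*log2(0.735) = 0.507723 + 0.326475 = 0.8342. Pe*log2(M-1) = 0.265*log2(32) = 1.325000. Bound = H(Pe) + Pe*log2(M-1) = 0.507723 + 0.326475 + 1.325000 = 2.1592

2.1592 bits


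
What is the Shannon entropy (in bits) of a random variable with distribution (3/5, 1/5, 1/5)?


H = -sum(p_i * log2(p_i)). Terms: -(3/5)*log2(3/5) = 0.442179; -(1/5)*log2(1/5) = 0.464386; -(1/5)*log2(1/5) = 0.464386. H = 0.442179 + 0.464386 + 0.464386 = 1.371

1.371 bits


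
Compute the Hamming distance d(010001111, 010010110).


Count differing positions: . . . . ^ ^ . . ^ = 3 differences

3


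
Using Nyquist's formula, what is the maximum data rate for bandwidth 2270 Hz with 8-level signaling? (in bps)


Rate = 2 * B * log2(M) = 2 * 2270 * 3.0 = 13620.0

13620.0 bps


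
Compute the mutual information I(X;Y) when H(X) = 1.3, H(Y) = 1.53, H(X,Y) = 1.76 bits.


I(X;Y) = H(X) + H(Y) - H(X,Y) = 1.3 + 1.53 - 1.76 = 1.07

1.07 bits


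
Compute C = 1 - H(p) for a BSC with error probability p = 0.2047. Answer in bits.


H(p) = -p*log2(p) - (1-p)*log2(1-p) = -0.2047*log2(0.2047) - 0.7953*log2(0.7953) = 0.468439 + 0.262790 = 0.7312. C = 1 - H(p) = 1 - 0.7312 = 0.2688

0.2688 bits


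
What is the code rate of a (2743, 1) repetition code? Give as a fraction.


Rate = k/n = 1/2743

1/2743


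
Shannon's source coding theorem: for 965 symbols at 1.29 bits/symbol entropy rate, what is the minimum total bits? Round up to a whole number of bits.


Minimum bits >= n * H = 965 * 1.29 = 1244.85, rounded up to a whole number of bits = 1245

1245 bits


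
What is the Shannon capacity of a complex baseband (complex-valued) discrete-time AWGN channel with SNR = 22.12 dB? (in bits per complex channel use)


SNR_linear = 10^(22.12/10) = 162.9296; C = log2(1 + SNR_linear) = log2(1 + 162.9296) = 7.3569

7.3569 bits/channel use


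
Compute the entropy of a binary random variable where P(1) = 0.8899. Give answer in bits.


H = -p*log2(p) - (1-p)*log2(1-p). -0.8899*log2(0.8899) = 0.149757; -0.1101*log2(0.1101) = 0.350461. H = 0.149757 + 0.350461 = 0.5002

0.5002 bits


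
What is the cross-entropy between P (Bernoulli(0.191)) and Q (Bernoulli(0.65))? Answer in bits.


H(P,Q) = -p*log2(q) - (1-p)*log2(1-q). -0.191*log2(0.65) = 0.118704; -0.809*log2(0.35) = 1.225290. H(P,Q) = 0.118704 + 1.225290 = 1.344

1.344 bits


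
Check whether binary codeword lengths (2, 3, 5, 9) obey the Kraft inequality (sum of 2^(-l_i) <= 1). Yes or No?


Kraft sum = sum(2^(-l_i)) = 0.4082, need <= 1. Result: satisfied (a binary prefix-free code with these lengths exists)

Yes


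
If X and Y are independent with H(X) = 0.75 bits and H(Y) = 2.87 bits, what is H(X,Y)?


For independent variables, H(X,Y) = H(X) + H(Y) = 0.75 + 2.87 = 3.62

3.62 bits


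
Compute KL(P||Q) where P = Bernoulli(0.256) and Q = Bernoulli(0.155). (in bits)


KL = p*log2(p/q) + (1-p)*log2((1-p)/(1-q)) = 0.256*log2(0.256/0.155) + 0.744*log2(0.744/0.845) = 0.0487

0.0487 bits


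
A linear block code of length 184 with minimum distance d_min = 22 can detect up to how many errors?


Detection capability = d_min - 1 = 22 - 1 = 21

21 errors


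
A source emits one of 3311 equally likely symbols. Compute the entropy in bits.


H = log2(n) = log2(3311) = 11.6931

11.6931 bits


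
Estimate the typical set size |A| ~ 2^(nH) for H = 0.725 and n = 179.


log2|A_typical| = nH = 179 * 0.725 = 129.775, so |A_typical| ~ 2^129.775 = 1.165e+39

1.165e+39


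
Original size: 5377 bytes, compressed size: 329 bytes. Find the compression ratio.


Ratio = original / compressed = 5377 / 329 = 16.3435

16.3435


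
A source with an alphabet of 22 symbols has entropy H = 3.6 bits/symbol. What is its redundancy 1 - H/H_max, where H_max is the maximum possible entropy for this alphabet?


H_max = log2(K) = log2(22) = 4.4594 bits/symbol. Redundancy = 1 - H/H_max = 1 - 3.6/4.4594 = 1 - 0.8073 = 0.1927

0.1927


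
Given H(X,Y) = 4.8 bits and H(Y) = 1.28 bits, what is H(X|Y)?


H(X|Y) = H(X,Y) - H(Y) = 4.8 - 1.28 = 3.52

3.52 bits


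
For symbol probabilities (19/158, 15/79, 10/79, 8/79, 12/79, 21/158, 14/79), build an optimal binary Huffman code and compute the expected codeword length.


Huffman construction (repeatedly merge the two least-probable nodes; each merge adds 1 bit to every symbol beneath it): 8/79 + 19/158 = 35/158; 10/79 + 21/158 = 41/158; 12/79 + 14/79 = 26/79; 15/79 + 35/158 = 65/158; 41/158 + 26/79 = 93/158; 65/158 + 93/158 = 1. Resulting codeword lengths (in the order the probabilities were given): (3, 2, 3, 3, 3, 3, 3). L_avg = sum(p_i * l_i) = 19/158*3 + 15/79*2 + 10/79*3 + 8/79*3 + 12/79*3 + 21/158*3 + 14/79*3 = 222/79 = 2.8101

2.8101 bits


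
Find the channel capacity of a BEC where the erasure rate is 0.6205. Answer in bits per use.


C = 1 - epsilon = 1 - 0.6205 = 0.3795

0.3795 bits


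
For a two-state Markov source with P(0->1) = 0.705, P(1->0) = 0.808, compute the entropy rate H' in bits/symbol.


Stationary distribution: pi_0 = p10/(p01+p10) = 0.534, pi_1 = 0.466. Entropy rate H' = pi_0*H(p01) + pi_1*H(p10) = 0.534*0.8751 + 0.466*0.7056 = 0.7961

0.7961 bits/symbol


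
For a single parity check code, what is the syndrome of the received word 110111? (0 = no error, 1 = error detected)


Syndrome = XOR of all bits = 1 XOR 1 XOR 0 XOR 1 XOR 1 XOR 1 = 1

1


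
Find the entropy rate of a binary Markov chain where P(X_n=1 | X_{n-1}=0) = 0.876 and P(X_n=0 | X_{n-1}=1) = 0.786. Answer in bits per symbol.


Stationary distribution: pi_0 = p10/(p01+p10) = 0.4729, pi_1 = 0.5271. Entropy rate H' = pi_0*H(p01) + pi_1*H(p10) = 0.4729*0.5408 + 0.5271*0.7491 = 0.6505

0.6505 bits/symbol


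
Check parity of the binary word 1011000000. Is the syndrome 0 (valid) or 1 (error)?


Syndrome = XOR of all bits = 1 XOR 0 XOR 1 XOR 1 XOR 0 XOR 0 XOR 0 XOR 0 XOR 0 XOR 0 = 1

1


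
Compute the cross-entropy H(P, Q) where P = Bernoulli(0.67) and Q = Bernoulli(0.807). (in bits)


H(P,Q) = -p*log2(q) - (1-p)*log2(1-q). -0.67*log2(0.807) = 0.207271; -0.33*log2(0.193) = 0.783198. H(P,Q) = 0.207271 + 0.783198 = 0.9905

0.9905 bits


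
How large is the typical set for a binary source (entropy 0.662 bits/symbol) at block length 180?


log2|A_typical| = nH = 180 * 0.662 = 119.16, so |A_typical| ~ 2^119.16 = 7.426e+35

7.426e+35


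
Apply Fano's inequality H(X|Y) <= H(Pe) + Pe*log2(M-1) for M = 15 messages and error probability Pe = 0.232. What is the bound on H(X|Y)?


H(Pe) = -Pe*log2(Pe) - (1-Pe)*log2(1-Pe) = -0.232*log2(0.232) - 0.768*log2(0.768) = 0.489010 + 0.292471 = 0.7815. Pe*log2(M-1) = 0.232*log2(14) = 0.883306. Bound = H(Pe) + Pe*log2(M-1) = 0.489010 + 0.292471 + 0.883306 = 1.6648

1.6648 bits


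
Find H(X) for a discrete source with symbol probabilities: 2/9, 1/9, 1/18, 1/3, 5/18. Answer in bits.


H = -sum(p_i * log2(p_i)). Terms: -(2/9)*log2(2/9) = 0.482206; -(1/9)*log2(1/9) = 0.352214; -(1/18)*log2(1/18) = 0.231663; -(1/3)*log2(1/3) = 0.528321; -(5/18)*log2(5/18) = 0.513332. H = 0.482206 + 0.352214 + 0.231663 + 0.528321 + 0.513332 = 2.1077

2.1077 bits


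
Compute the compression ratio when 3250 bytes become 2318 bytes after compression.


Ratio = original / compressed = 3250 / 2318 = 1.4021

1.4021


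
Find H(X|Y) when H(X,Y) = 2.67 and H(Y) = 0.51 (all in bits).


H(X|Y) = H(X,Y) - H(Y) = 2.67 - 0.51 = 2.16

2.16 bits


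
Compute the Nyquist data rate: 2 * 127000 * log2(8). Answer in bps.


Rate = 2 * B * log2(M) = 2 * 127000 * 3.0 = 762000.0

762000.0 bps


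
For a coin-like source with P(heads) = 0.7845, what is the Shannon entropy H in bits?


H = -p*log2(p) - (1-p)*log2(1-p). -0.7845*log2(0.7845) = 0.274696; -0.2155*log2(0.2155) = 0.477169. H = 0.274696 + 0.477169 = 0.7519

0.7519 bits


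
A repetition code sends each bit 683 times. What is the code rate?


Rate = k/n = 1/683

1/683


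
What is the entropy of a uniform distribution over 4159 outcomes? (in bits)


H = log2(n) = log2(4159) = 12.022

12.022 bits


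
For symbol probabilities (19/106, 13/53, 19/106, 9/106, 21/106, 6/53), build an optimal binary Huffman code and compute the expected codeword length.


Huffman construction (repeatedly merge the two least-probable nodes; each merge adds 1 bit to every symbol beneath it): 9/106 + 6/53 = 21/106; 19/106 + 19/106 = 19/53; 21/106 + 21/106 = 21/53; 13/53 + 19/53 = 32/53; 21/53 + 32/53 = 1. Resulting codeword lengths (in the order the probabilities were given): (3, 2, 3, 3, 2, 3). L_avg = sum(p_i * l_i) = 19/106*3 + 13/53*2 + 19/106*3 + 9/106*3 + 21/106*2 + 6/53*3 = 271/106 = 2.5566

2.5566 bits


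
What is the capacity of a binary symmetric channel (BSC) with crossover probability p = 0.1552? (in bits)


H(p) = -p*log2(p) - (1-p)*log2(1-p) = -0.1552*log2(0.1552) - 0.8448*log2(0.8448) = 0.417146 + 0.205555 = 0.6227. C = 1 - H(p) = 1 - 0.6227 = 0.3773

0.3773 bits


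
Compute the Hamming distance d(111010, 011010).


Count differing positions: ^ . . . . . = 1 differences

1


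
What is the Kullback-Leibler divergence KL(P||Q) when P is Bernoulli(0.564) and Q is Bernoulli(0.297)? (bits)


KL = p*log2(p/q) + (1-p)*log2((1-p)/(1-q)) = 0.564*log2(0.564/0.297) + 0.436*log2(0.436/0.703) = 0.2213

0.2213 bits


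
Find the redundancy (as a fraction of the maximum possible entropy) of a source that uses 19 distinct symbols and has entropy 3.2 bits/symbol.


H_max = log2(K) = log2(19) = 4.2479 bits/symbol. Redundancy = 1 - H/H_max = 1 - 3.2/4.2479 = 1 - 0.7533 = 0.2467

0.2467


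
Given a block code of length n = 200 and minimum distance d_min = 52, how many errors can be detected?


Detection capability = d_min - 1 = 52 - 1 = 51

51 errors


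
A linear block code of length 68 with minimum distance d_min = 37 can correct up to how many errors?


Correction capability = floor((d-1)/2) = floor((37-1)/2) = 18

18 errors


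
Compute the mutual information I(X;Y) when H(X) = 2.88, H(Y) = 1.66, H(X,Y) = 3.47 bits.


I(X;Y) = H(X) + H(Y) - H(X,Y) = 2.88 + 1.66 - 3.47 = 1.07

1.07 bits


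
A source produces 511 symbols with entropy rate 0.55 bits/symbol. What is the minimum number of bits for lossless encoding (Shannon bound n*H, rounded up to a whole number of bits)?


Minimum bits >= n * H = 511 * 0.55 = 281.05, rounded up to a whole number of bits = 282

282 bits


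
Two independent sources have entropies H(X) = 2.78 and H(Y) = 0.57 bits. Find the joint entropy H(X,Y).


For independent variables, H(X,Y) = H(X) + H(Y) = 2.78 + 0.57 = 3.35

3.35 bits


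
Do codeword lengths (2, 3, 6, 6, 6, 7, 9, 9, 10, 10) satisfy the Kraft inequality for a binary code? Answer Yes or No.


Kraft sum = sum(2^(-l_i)) = 0.4355, need <= 1. Result: satisfied (a binary prefix-free code with these lengths exists)

Yes


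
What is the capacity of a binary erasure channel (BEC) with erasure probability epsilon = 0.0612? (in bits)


C = 1 - epsilon = 1 - 0.0612 = 0.9388

0.9388 bits


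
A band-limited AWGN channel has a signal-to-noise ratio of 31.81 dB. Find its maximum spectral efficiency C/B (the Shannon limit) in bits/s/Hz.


SNR_linear = 10^(31.81/10) = 1517.0504; C/B = log2(1 + SNR_linear) = log2(1 + 1517.0504) = 10.568

10.568 bits/s/Hz


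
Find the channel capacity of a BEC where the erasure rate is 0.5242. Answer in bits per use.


C = 1 - epsilon = 1 - 0.5242 = 0.4758

0.4758 bits


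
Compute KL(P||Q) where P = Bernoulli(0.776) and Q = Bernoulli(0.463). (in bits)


KL = p*log2(p/q) + (1-p)*log2((1-p)/(1-q)) = 0.776*log2(0.776/0.463) + 0.224*log2(0.224/0.537) = 0.2956

0.2956 bits


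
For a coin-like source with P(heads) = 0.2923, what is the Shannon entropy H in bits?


H = -p*log2(p) - (1-p)*log2(1-p). -0.2923*log2(0.2923) = 0.518680; -0.7077*log2(0.7077) = 0.352994. H = 0.518680 + 0.352994 = 0.8717

0.8717 bits


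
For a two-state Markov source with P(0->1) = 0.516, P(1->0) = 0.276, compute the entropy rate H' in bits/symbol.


Stationary distribution: pi_0 = p10/(p01+p10) = 0.3485, pi_1 = 0.6515. Entropy rate H' = pi_0*H(p01) + pi_1*H(p10) = 0.3485*0.9993 + 0.6515*0.8499 = 0.902

0.902 bits/symbol


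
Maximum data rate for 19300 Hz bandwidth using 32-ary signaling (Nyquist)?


Rate = 2 * B * log2(M) = 2 * 19300 * 5.0 = 193000.0

193000.0 bps


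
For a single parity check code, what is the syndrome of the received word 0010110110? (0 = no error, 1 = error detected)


Syndrome = XOR of all bits = 0 XOR 0 XOR 1 XOR 0 XOR 1 XOR 1 XOR 0 XOR 1 XOR 1 XOR 0 = 1

1


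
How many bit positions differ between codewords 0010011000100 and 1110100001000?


Count differing positions: ^ ^ . . ^ ^ ^ . . ^ ^ . . = 7 differences

7


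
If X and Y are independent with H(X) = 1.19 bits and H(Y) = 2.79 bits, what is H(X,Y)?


For independent variables, H(X,Y) = H(X) + H(Y) = 1.19 + 2.79 = 3.98

3.98 bits


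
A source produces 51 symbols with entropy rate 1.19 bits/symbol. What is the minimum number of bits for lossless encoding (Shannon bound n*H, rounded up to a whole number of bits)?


Minimum bits >= n * H = 51 * 1.19 = 60.69, rounded up to a whole number of bits = 61

61 bits


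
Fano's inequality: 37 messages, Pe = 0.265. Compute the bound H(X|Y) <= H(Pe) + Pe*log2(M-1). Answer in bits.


H(Pe) = -Pe*log2(Pe) - (1-Pe)*log2(1-Pe) = -0.265*log2(0.265) - 0.735*log2(0.735) = 0.507723 + 0.326475 = 0.8342. Pe*log2(M-1) = 0.265*log2(36) = 1.370030. Bound = H(Pe) + Pe*log2(M-1) = 0.507723 + 0.326475 + 1.370030 = 2.2042

2.2042 bits


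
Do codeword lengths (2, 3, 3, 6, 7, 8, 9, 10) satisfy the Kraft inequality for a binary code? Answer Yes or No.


Kraft sum = sum(2^(-l_i)) = 0.5303, need <= 1. Result: satisfied (a binary prefix-free code with these lengths exists)

Yes


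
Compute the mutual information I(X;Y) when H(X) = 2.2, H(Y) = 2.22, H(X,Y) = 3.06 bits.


I(X;Y) = H(X) + H(Y) - H(X,Y) = 2.2 + 2.22 - 3.06 = 1.36

1.36 bits


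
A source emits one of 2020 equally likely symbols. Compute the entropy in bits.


H = log2(n) = log2(2020) = 10.9801

10.9801 bits


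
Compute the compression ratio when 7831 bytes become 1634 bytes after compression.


Ratio = original / compressed = 7831 / 1634 = 4.7925

4.7925


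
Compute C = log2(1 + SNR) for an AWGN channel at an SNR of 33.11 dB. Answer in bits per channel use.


SNR_linear = 10^(33.11/10) = 2046.4446; C = log2(1 + SNR_linear) = log2(1 + 2046.4446) = 10.9996

10.9996 bits/channel use


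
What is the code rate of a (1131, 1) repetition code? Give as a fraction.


Rate = k/n = 1/1131

1/1131


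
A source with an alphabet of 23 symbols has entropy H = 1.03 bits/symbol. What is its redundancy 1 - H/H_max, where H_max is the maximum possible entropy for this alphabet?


H_max = log2(K) = log2(23) = 4.5236 bits/symbol. Redundancy = 1 - H/H_max = 1 - 1.03/4.5236 = 1 - 0.2277 = 0.7723

0.7723


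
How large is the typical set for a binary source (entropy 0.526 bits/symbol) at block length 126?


log2|A_typical| = nH = 126 * 0.526 = 66.276, so |A_typical| ~ 2^66.276 = 8.934e+19

8.934e+19


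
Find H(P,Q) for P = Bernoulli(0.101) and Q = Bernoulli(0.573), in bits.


H(P,Q) = -p*log2(q) - (1-p)*log2(1-q). -0.101*log2(0.573) = 0.081143; -0.899*log2(0.427) = 1.103695. H(P,Q) = 0.081143 + 1.103695 = 1.1848

1.1848 bits


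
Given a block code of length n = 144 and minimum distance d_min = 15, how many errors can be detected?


Detection capability = d_min - 1 = 15 - 1 = 14

14 errors


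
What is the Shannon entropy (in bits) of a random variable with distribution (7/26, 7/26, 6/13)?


H = -sum(p_i * log2(p_i)). Terms: -(7/26)*log2(7/26) = 0.509677; -(7/26)*log2(7/26) = 0.509677; -(6/13)*log2(6/13) = 0.514836. H = 0.509677 + 0.509677 + 0.514836 = 1.5342

1.5342 bits


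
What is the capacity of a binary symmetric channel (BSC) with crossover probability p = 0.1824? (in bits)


H(p) = -p*log2(p) - (1-p)*log2(1-p) = -0.1824*log2(0.1824) - 0.8176*log2(0.8176) = 0.447760 + 0.237540 = 0.6853. C = 1 - H(p) = 1 - 0.6853 = 0.3147

0.3147 bits


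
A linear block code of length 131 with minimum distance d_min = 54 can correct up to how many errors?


Correction capability = floor((d-1)/2) = floor((54-1)/2) = 26

26 errors


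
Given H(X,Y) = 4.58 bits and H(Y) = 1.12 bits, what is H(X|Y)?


H(X|Y) = H(X,Y) - H(Y) = 4.58 - 1.12 = 3.46

3.46 bits


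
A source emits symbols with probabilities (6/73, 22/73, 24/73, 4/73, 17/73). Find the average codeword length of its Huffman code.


Huffman construction (repeatedly merge the two least-probable nodes; each merge adds 1 bit to every symbol beneath it): 4/73 + 6/73 = 10/73; 10/73 + 17/73 = 27/73; 22/73 + 24/73 = 46/73; 27/73 + 46/73 = 1. Resulting codeword lengths (in the order the probabilities were given): (3, 2, 2, 3, 2). L_avg = sum(p_i * l_i) = 6/73*3 + 22/73*2 + 24/73*2 + 4/73*3 + 17/73*2 = 156/73 = 2.137

2.137 bits


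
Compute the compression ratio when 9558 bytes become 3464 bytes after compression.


Ratio = original / compressed = 9558 / 3464 = 2.7592

2.7592


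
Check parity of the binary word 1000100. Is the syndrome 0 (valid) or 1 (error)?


Syndrome = XOR of all bits = 1 XOR 0 XOR 0 XOR 0 XOR 1 XOR 0 XOR 0 = 0

0


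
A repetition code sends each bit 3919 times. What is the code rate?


Rate = k/n = 1/3919

1/3919


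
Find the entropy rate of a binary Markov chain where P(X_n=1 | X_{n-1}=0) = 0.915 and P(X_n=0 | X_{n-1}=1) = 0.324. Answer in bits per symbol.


Stationary distribution: pi_0 = p10/(p01+p10) = 0.2615, pi_1 = 0.7385. Entropy rate H' = pi_0*H(p01) + pi_1*H(p10) = 0.2615*0.4196 + 0.7385*0.9087 = 0.7808

0.7808 bits/symbol


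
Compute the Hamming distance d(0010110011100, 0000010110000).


Count differing positions: . . ^ . ^ . . ^ . ^ ^ . . = 5 differences

5


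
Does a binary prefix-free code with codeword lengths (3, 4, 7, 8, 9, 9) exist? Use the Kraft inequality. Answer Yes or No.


Kraft sum = sum(2^(-l_i)) = 0.2031, need <= 1. Result: satisfied (a binary prefix-free code with these lengths exists)

Yes


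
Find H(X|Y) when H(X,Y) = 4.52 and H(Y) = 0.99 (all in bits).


H(X|Y) = H(X,Y) - H(Y) = 4.52 - 0.99 = 3.53

3.53 bits


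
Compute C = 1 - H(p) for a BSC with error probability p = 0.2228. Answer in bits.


H(p) = -p*log2(p) - (1-p)*log2(1-p) = -0.2228*log2(0.2228) - 0.7772*log2(0.7772) = 0.482625 + 0.282623 = 0.7652. C = 1 - H(p) = 1 - 0.7652 = 0.2348

0.2348 bits


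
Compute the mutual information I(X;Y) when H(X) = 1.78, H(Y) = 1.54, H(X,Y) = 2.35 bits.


I(X;Y) = H(X) + H(Y) - H(X,Y) = 1.78 + 1.54 - 2.35 = 0.97

0.97 bits


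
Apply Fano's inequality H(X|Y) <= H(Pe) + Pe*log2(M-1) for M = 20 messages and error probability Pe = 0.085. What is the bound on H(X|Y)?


H(Pe) = -Pe*log2(Pe) - (1-Pe)*log2(1-Pe) = -0.085*log2(0.085) - 0.915*log2(0.915) = 0.302293 + 0.117263 = 0.4196. Pe*log2(M-1) = 0.085*log2(19) = 0.361074. Bound = H(Pe) + Pe*log2(M-1) = 0.302293 + 0.117263 + 0.361074 = 0.7806

0.7806 bits


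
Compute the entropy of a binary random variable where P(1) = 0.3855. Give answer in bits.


H = -p*log2(p) - (1-p)*log2(1-p). -0.3855*log2(0.3855) = 0.530139; -0.6145*log2(0.6145) = 0.431696. H = 0.530139 + 0.431696 = 0.9618

0.9618 bits


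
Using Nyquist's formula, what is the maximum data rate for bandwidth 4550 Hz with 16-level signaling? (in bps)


Rate = 2 * B * log2(M) = 2 * 4550 * 4.0 = 36400.0

36400.0 bps


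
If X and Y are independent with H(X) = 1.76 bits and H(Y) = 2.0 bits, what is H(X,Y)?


For independent variables, H(X,Y) = H(X) + H(Y) = 1.76 + 2.0 = 3.76

3.76 bits


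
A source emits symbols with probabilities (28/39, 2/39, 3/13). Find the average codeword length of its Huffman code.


Huffman construction (repeatedly merge the two least-probable nodes; each merge adds 1 bit to every symbol beneath it): 2/39 + 3/13 = 11/39; 11/39 + 28/39 = 1. Resulting codeword lengths (in the order the probabilities were given): (1, 2, 2). L_avg = sum(p_i * l_i) = 28/39*1 + 2/39*2 + 3/13*2 = 50/39 = 1.2821

1.2821 bits


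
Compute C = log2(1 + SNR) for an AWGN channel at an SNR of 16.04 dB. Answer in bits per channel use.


SNR_linear = 10^(16.04/10) = 40.1791; C = log2(1 + SNR_linear) = log2(1 + 40.1791) = 5.3638

5.3638 bits/channel use


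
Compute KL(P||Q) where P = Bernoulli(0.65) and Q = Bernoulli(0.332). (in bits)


KL = p*log2(p/q) + (1-p)*log2((1-p)/(1-q)) = 0.65*log2(0.65/0.332) + 0.35*log2(0.35/0.668) = 0.3036

0.3036 bits


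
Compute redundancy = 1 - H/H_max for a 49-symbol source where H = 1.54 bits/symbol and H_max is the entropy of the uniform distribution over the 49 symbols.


H_max = log2(K) = log2(49) = 5.6147 bits/symbol. Redundancy = 1 - H/H_max = 1 - 1.54/5.6147 = 1 - 0.2743 = 0.7257

0.7257


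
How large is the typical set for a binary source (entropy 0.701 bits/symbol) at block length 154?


log2|A_typical| = nH = 154 * 0.701 = 107.954, so |A_typical| ~ 2^107.954 = 3.143e+32

3.143e+32


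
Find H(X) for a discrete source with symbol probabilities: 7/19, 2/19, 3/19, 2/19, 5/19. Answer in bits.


H = -sum(p_i * log2(p_i)). Terms: -(7/19)*log2(7/19) = 0.530737; -(2/19)*log2(2/19) = 0.341887; -(3/19)*log2(3/19) = 0.420468; -(2/19)*log2(2/19) = 0.341887; -(5/19)*log2(5/19) = 0.506842. H = 0.530737 + 0.341887 + 0.420468 + 0.341887 + 0.506842 = 2.1418

2.1418 bits


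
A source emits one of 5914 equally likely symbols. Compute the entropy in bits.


H = log2(n) = log2(5914) = 12.5299

12.5299 bits


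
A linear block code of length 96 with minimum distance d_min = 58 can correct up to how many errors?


Correction capability = floor((d-1)/2) = floor((58-1)/2) = 28

28 errors


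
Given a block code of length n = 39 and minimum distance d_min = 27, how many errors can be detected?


Detection capability = d_min - 1 = 27 - 1 = 26

26 errors


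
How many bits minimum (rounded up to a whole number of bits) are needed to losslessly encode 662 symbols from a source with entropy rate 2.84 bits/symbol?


Minimum bits >= n * H = 662 * 2.84 = 1880.08, rounded up to a whole number of bits = 1881

1881 bits


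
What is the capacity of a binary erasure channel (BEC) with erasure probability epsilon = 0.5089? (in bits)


C = 1 - epsilon = 1 - 0.5089 = 0.4911

0.4911 bits


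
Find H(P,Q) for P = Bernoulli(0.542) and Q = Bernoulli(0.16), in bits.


H(P,Q) = -p*log2(q) - (1-p)*log2(1-q). -0.542*log2(0.16) = 1.432970; -0.458*log2(0.84) = 0.115205. H(P,Q) = 1.432970 + 0.115205 = 1.5482

1.5482 bits


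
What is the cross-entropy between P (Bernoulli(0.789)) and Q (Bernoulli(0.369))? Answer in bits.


H(P,Q) = -p*log2(q) - (1-p)*log2(1-q). -0.789*log2(0.369) = 1.134824; -0.211*log2(0.631) = 0.140165. H(P,Q) = 1.134824 + 0.140165 = 1.275

1.275 bits


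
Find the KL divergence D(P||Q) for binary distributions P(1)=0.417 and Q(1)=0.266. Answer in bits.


KL = p*log2(p/q) + (1-p)*log2((1-p)/(1-q)) = 0.417*log2(0.417/0.266) + 0.583*log2(0.583/0.734) = 0.0768

0.0768 bits


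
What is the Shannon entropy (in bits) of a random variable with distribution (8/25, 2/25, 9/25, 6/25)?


H = -sum(p_i * log2(p_i)). Terms: -(8/25)*log2(8/25) = 0.526034; -(2/25)*log2(2/25) = 0.291508; -(9/25)*log2(9/25) = 0.530615; -(6/25)*log2(6/25) = 0.494134. H = 0.526034 + 0.291508 + 0.530615 + 0.494134 = 1.8423

1.8423 bits


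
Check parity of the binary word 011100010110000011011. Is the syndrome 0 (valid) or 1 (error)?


Syndrome = XOR of all bits = 0 XOR 1 XOR 1 XOR 1 XOR 0 XOR 0 XOR 0 XOR 1 XOR 0 XOR 1 XOR 1 XOR 0 XOR 0 XOR 0 XOR 0 XOR 0 XOR 1 XOR 1 XOR 0 XOR 1 XOR 1 = 0

0


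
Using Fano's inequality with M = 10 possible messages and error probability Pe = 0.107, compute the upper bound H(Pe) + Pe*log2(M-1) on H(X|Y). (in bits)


H(Pe) = -Pe*log2(Pe) - (1-Pe)*log2(1-Pe) = -0.107*log2(0.107) - 0.893*log2(0.893) = 0.345002 + 0.145798 = 0.4908. Pe*log2(M-1) = 0.107*log2(9) = 0.339182. Bound = H(Pe) + Pe*log2(M-1) = 0.345002 + 0.145798 + 0.339182 = 0.83

0.83 bits


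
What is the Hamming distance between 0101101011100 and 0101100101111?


Count differing positions: . . . . . . ^ ^ ^ . . ^ ^ = 5 differences

5


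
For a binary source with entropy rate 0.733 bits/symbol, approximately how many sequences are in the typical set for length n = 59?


log2|A_typical| = nH = 59 * 0.733 = 43.247, so |A_typical| ~ 2^43.247 = 1.044e+13

1.044e+13


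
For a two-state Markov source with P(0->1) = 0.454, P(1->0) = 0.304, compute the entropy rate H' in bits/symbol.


Stationary distribution: pi_0 = p10/(p01+p10) = 0.4011, pi_1 = 0.5989. Entropy rate H' = pi_0*H(p01) + pi_1*H(p10) = 0.4011*0.9939 + 0.5989*0.8861 = 0.9293

0.9293 bits/symbol


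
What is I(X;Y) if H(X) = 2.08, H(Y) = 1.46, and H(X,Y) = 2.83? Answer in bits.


I(X;Y) = H(X) + H(Y) - H(X,Y) = 2.08 + 1.46 - 2.83 = 0.71

0.71 bits


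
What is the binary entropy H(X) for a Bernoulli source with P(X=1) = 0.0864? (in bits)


H = -p*log2(p) - (1-p)*log2(1-p). -0.0864*log2(0.0864) = 0.305236; -0.9136*log2(0.9136) = 0.119102. H = 0.305236 + 0.119102 = 0.4243

0.4243 bits


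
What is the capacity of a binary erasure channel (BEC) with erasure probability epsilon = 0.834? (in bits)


C = 1 - epsilon = 1 - 0.834 = 0.166

0.166 bits


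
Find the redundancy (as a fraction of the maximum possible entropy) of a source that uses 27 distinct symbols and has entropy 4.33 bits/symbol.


H_max = log2(K) = log2(27) = 4.7549 bits/symbol. Redundancy = 1 - H/H_max = 1 - 4.33/4.7549 = 1 - 0.9106 = 0.0894

0.0894


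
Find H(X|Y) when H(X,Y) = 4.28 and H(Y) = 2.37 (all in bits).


H(X|Y) = H(X,Y) - H(Y) = 4.28 - 2.37 = 1.91

1.91 bits


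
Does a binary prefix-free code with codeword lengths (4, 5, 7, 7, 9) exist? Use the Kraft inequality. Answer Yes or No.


Kraft sum = sum(2^(-l_i)) = 0.1113, need <= 1. Result: satisfied (a binary prefix-free code with these lengths exists)

Yes


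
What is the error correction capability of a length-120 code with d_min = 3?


Correction capability = floor((d-1)/2) = floor((3-1)/2) = 1

1 errors


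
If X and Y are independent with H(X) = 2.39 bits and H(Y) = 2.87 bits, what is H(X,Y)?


For independent variables, H(X,Y) = H(X) + H(Y) = 2.39 + 2.87 = 5.26

5.26 bits


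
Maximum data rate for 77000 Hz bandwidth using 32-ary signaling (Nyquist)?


Rate = 2 * B * log2(M) = 2 * 77000 * 5.0 = 770000.0

770000.0 bps


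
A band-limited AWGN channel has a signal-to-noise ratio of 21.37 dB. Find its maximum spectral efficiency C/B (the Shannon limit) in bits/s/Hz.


SNR_linear = 10^(21.37/10) = 137.0882; C/B = log2(1 + SNR_linear) = log2(1 + 137.0882) = 7.1094

7.1094 bits/s/Hz


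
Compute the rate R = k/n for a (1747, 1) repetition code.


Rate = k/n = 1/1747

1/1747


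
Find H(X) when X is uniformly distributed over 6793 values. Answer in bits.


H = log2(n) = log2(6793) = 12.7298

12.7298 bits


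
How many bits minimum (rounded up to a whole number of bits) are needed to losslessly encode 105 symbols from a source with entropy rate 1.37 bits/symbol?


Minimum bits >= n * H = 105 * 1.37 = 143.85, rounded up to a whole number of bits = 144

144 bits


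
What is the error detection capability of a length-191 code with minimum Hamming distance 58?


Detection capability = d_min - 1 = 58 - 1 = 57

57 errors


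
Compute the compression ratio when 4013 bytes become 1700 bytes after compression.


Ratio = original / compressed = 4013 / 1700 = 2.3606

2.3606


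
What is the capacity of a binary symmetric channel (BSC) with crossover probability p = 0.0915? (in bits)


H(p) = -p*log2(p) - (1-p)*log2(1-p) = -0.0915*log2(0.0915) - 0.9085*log2(0.9085) = 0.315683 + 0.125774 = 0.4415. C = 1 - H(p) = 1 - 0.4415 = 0.5585

0.5585 bits


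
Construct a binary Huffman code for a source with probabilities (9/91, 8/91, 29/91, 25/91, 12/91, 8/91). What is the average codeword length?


Huffman construction (repeatedly merge the two least-probable nodes; each merge adds 1 bit to every symbol beneath it): 8/91 + 8/91 = 16/91; 9/91 + 12/91 = 3/13; 16/91 + 3/13 = 37/91; 25/91 + 29/91 = 54/91; 37/91 + 54/91 = 1. Resulting codeword lengths (in the order the probabilities were given): (3, 3, 2, 2, 3, 3). L_avg = sum(p_i * l_i) = 9/91*3 + 8/91*3 + 29/91*2 + 25/91*2 + 12/91*3 + 8/91*3 = 219/91 = 2.4066

2.4066 bits


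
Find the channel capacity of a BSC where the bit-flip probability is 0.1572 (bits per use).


H(p) = -p*log2(p) - (1-p)*log2(1-p) = -0.1572*log2(0.1572) - 0.8428*log2(0.8428) = 0.419618 + 0.207951 = 0.6276. C = 1 - H(p) = 1 - 0.6276 = 0.3724

0.3724 bits


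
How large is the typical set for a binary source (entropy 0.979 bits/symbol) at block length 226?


log2|A_typical| = nH = 226 * 0.979 = 221.254, so |A_typical| ~ 2^221.254 = 4.019e+66

4.019e+66


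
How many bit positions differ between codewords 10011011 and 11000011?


Count differing positions: . ^ . ^ ^ . . . = 3 differences

3


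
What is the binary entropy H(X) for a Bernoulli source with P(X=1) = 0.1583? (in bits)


H = -p*log2(p) - (1-p)*log2(1-p). -0.1583*log2(0.1583) = 0.420962; -0.8417*log2(0.8417) = 0.209265. H = 0.420962 + 0.209265 = 0.6302

0.6302 bits


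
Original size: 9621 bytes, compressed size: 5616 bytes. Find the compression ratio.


Ratio = original / compressed = 9621 / 5616 = 1.7131

1.7131


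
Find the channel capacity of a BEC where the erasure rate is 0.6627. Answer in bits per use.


C = 1 - epsilon = 1 - 0.6627 = 0.3373

0.3373 bits


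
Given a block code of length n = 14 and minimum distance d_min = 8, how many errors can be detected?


Detection capability = d_min - 1 = 8 - 1 = 7

7 errors


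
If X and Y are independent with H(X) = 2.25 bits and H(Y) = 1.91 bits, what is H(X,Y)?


For independent variables, H(X,Y) = H(X) + H(Y) = 2.25 + 1.91 = 4.16

4.16 bits


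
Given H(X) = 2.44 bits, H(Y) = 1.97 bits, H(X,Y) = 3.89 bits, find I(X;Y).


I(X;Y) = H(X) + H(Y) - H(X,Y) = 2.44 + 1.97 - 3.89 = 0.52

0.52 bits


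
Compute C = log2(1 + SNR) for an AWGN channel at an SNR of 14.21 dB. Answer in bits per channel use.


SNR_linear = 10^(14.21/10) = 26.3633; C = log2(1 + SNR_linear) = log2(1 + 26.3633) = 4.7742

4.7742 bits/channel use


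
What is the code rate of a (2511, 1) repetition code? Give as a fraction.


Rate = k/n = 1/2511

1/2511


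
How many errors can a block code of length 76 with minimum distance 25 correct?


Correction capability = floor((d-1)/2) = floor((25-1)/2) = 12

12 errors


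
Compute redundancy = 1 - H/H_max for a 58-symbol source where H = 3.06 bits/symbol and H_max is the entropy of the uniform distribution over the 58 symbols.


H_max = log2(K) = log2(58) = 5.858 bits/symbol. Redundancy = 1 - H/H_max = 1 - 3.06/5.858 = 1 - 0.5224 = 0.4776

0.4776


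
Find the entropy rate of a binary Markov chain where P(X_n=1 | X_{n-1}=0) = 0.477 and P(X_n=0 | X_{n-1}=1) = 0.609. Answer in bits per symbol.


Stationary distribution: pi_0 = p10/(p01+p10) = 0.5608, pi_1 = 0.4392. Entropy rate H' = pi_0*H(p01) + pi_1*H(p10) = 0.5608*0.9985 + 0.4392*0.9654 = 0.984

0.984 bits/symbol


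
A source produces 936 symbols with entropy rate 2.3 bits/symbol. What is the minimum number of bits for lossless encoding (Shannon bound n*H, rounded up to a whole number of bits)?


Minimum bits >= n * H = 936 * 2.3 = 2152.8, rounded up to a whole number of bits = 2153

2153 bits


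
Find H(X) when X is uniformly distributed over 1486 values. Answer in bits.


H = log2(n) = log2(1486) = 10.5372

10.5372 bits


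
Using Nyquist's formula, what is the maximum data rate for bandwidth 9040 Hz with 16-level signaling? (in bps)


Rate = 2 * B * log2(M) = 2 * 9040 * 4.0 = 72320.0

72320.0 bps


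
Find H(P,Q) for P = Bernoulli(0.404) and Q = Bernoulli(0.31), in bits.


H(P,Q) = -p*log2(q) - (1-p)*log2(1-q). -0.404*log2(0.31) = 0.682623; -0.596*log2(0.69) = 0.319058. H(P,Q) = 0.682623 + 0.319058 = 1.0017

1.0017 bits
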